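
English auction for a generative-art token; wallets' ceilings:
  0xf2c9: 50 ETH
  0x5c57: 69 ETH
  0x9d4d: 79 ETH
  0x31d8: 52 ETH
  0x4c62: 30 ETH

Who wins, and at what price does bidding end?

Limits in order: 79 (0x9d4d) > 69 (0x5c57) > 52 (0x31d8) > 50 (0xf2c9) > 30 (0x4c62)
Once the price passes 69 ETH, only 0x9d4d is left; the hammer falls at 0x5c57's limit of 69 ETH.

0x9d4d wins at 69 ETH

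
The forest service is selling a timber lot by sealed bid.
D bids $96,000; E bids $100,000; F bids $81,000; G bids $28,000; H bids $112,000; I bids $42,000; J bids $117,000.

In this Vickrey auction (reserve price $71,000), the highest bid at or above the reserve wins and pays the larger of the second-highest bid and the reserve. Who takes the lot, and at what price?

Sorting bids: 117,000 (J) > 112,000 (H) > 100,000 (E) > 96,000 (D) > 81,000 (F) > 42,000 (I) > …
J has the top bid at or above the reserve ($117,000).
max(second-highest $112,000, reserve $71,000) = $112,000; the reserve does not bind.

J pays $112,000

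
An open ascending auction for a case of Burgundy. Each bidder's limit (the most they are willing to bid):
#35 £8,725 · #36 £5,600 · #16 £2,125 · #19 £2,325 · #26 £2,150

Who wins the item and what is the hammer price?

#35 wins at £5,600

Limits in order: 8,725 (#35) > 5,600 (#36) > 2,325 (#19) > 2,150 (#26) > 2,125 (#16)
Bidding ends when #36 exits at £5,600; #35 takes it.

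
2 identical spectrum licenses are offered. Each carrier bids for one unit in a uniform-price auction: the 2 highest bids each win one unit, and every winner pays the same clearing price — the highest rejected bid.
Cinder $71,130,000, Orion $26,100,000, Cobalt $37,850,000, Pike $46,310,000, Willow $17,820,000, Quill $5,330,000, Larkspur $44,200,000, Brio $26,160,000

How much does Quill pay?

Quill pays $0

Bids ranked high→low: 71,130,000 (Cinder), 46,310,000 (Pike), 44,200,000 (Larkspur), 37,850,000 (Cobalt), …
Winners (2 units): Cinder, Pike.
Clearing price = highest rejected bid = $44,200,000.
Quill does not win → pays $0.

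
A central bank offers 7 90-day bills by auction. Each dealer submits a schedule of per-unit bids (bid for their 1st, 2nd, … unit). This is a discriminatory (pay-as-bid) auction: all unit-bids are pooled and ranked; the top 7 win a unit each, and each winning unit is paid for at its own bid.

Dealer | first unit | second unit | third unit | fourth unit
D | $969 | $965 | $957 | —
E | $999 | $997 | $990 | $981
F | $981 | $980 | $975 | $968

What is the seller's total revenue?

Total revenue: $6,903

Pooled unit-bids ranked (top 7): 999 (E-1), 997 (E-2), 990 (E-3), 981 (E-4), 981 (F-1), 980 (F-2), 975 (F-3)
Next rejected bid: $969 (not a price — pay-as-bid).
Each winning unit pays its own bid.
Revenue = 999 + 997 + 990 + 981 + 981 + 980 + 975 = $6,903.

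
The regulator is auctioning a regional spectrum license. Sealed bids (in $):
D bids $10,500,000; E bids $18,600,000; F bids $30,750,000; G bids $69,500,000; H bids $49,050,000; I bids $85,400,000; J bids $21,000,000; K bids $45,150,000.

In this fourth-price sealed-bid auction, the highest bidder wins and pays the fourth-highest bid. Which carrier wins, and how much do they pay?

I pays $45,150,000

Rule: the highest bidder wins and pays the fourth-highest bid.
Bids ranked: 85,400,000 (I) > 69,500,000 (G) > 49,050,000 (H) > 45,150,000 (K) > 30,750,000 (F) > 21,000,000 (J) > …
I is highest; pays the fourth-highest bid, $45,150,000.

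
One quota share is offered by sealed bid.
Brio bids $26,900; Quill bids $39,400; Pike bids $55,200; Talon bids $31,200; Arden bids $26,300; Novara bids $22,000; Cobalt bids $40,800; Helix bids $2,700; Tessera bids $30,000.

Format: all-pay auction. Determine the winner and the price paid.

Pike pays $55,200

Rule: the highest bidder wins the item, but every bidder pays their own bid.
Bids in order: 55,200 (Pike) > 40,800 (Cobalt) > 39,400 (Quill) > 31,200 (Talon) > 30,000 (Tessera) > 26,900 (Brio) > …
Pike is highest and takes the item; every bidder forfeits their bid.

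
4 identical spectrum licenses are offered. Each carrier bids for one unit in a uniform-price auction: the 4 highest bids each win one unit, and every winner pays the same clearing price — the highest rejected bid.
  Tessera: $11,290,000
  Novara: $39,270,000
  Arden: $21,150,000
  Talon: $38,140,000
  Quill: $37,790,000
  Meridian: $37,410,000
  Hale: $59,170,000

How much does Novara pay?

Novara pays $37,410,000

Bids ranked high→low: 59,170,000 (Hale), 39,270,000 (Novara), 38,140,000 (Talon), 37,790,000 (Quill), 37,410,000 (Meridian), 21,150,000 (Arden), …
Top 4: Hale, Novara, Talon, Quill.
First losing bid is Meridian's $37,410,000, which sets the uniform price.
Novara wins → pays $37,410,000.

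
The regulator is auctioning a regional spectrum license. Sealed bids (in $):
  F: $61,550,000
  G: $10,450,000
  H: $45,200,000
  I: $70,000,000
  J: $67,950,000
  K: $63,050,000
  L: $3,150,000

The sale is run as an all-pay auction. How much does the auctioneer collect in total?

Bids ranked: 70,000,000 (I) > 67,950,000 (J) > 63,050,000 (K) > 61,550,000 (F) > 45,200,000 (H) > 10,450,000 (G) > …
Every bidder forfeits their bid regardless of winning.
Revenue = 61,550,000 + 10,450,000 + 45,200,000 + 70,000,000 + 67,950,000 + 63,050,000 + 3,150,000 = $321,350,000.

Total revenue: $321,350,000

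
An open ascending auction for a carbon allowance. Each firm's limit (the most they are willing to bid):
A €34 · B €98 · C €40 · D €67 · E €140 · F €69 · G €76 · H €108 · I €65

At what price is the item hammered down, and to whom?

Limits ranked: 140 (E) > 108 (H) > 98 (B) > 76 (G) > 69 (F) > 67 (D) > …
Once the price passes €108, only E is left; the hammer falls at H's limit of €108.

E wins at €108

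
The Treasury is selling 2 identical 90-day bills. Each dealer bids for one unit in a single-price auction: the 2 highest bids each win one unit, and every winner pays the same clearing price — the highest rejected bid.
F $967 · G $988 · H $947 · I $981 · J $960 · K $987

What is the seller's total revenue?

Total revenue: $1,962

Bids ranked high→low: 988 (G), 987 (K), 981 (I), 967 (F), …
Top 2: G, K.
Highest unsuccessful bid: $981 → clearing price.
Total revenue = 2 × $981 = $1,962.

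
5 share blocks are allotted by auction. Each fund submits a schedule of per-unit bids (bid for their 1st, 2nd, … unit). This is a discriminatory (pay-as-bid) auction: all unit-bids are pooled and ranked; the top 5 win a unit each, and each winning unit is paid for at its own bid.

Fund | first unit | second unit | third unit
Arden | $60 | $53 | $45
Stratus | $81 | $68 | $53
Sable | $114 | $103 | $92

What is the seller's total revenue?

Pooled unit-bids ranked (top 5): 114 (Sable-1), 103 (Sable-2), 92 (Sable-3), 81 (Stratus-1), 68 (Stratus-2)
Next rejected bid: $60 (not a price — pay-as-bid).
Each winning unit pays its own bid.
Revenue = 114 + 103 + 92 + 81 + 68 = $458.

Total revenue: $458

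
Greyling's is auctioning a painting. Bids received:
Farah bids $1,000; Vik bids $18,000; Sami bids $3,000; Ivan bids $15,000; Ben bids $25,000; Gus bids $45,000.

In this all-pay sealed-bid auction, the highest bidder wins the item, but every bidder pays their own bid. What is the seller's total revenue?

Total revenue: $107,000

Bids ranked: 45,000 (Gus) > 25,000 (Ben) > 18,000 (Vik) > 15,000 (Ivan) > 3,000 (Sami) > 1,000 (Farah)
Gus wins with the top bid; all bids are sunk regardless.
Every bidder forfeits their bid regardless of winning.
Revenue = 1,000 + 18,000 + 3,000 + 15,000 + 25,000 + 45,000 = $107,000.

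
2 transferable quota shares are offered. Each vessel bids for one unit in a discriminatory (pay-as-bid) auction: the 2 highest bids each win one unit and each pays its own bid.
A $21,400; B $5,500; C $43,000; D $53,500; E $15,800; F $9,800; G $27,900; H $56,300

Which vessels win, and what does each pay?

Sorting: 56,300 (H), 53,500 (D), 43,000 (C), 27,900 (G), …
Winners (2 units): H, D.
Each winner pays its own bid: H $56,300, D $53,500.

H $56,300, D $53,500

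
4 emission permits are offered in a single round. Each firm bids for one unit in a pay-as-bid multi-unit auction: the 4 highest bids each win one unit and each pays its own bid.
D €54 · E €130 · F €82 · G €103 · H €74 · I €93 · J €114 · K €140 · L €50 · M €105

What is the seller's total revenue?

Bids ranked high→low: 140 (K), 130 (E), 114 (J), 105 (M), 103 (G), 93 (I), …
Top 4: K, E, J, M.
Total revenue = 140 + 130 + 114 + 105 = €489.

Total revenue: €489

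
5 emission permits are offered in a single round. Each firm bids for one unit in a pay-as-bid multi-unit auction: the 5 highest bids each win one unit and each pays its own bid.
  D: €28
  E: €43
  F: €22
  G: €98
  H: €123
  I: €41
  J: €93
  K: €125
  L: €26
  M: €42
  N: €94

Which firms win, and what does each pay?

Sorting: 125 (K), 123 (H), 98 (G), 94 (N), 93 (J), 43 (E), 42 (M), …
Winners (5 units): K, H, G, N, J.
Each winner pays its own bid: K €125, H €123, G €98, N €94, J €93.

K €125, H €123, G €98, N €94, J €93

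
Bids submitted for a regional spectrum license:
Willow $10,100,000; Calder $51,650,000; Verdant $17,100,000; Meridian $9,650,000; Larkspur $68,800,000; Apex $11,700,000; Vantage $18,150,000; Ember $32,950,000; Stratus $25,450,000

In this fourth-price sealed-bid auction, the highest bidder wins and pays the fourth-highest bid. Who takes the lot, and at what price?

Larkspur pays $25,450,000

Rule: the highest bidder wins and pays the fourth-highest bid.
Bids in order: 68,800,000 (Larkspur) > 51,650,000 (Calder) > 32,950,000 (Ember) > 25,450,000 (Stratus) > 18,150,000 (Vantage) > 17,100,000 (Verdant) > …
Larkspur wins; payment is bid #4 in the ranking = $25,450,000.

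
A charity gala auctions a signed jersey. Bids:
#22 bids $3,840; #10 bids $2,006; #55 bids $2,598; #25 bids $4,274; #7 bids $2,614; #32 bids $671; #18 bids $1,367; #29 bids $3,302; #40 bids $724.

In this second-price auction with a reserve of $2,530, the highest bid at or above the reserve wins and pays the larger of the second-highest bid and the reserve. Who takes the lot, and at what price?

#25 pays $3,840

Bids in order: 4,274 (#25) > 3,840 (#22) > 3,302 (#29) > 2,614 (#7) > 2,598 (#55) > 2,006 (#10) > …
#25 has the top bid at or above the reserve ($4,274).
max(second-highest $3,840, reserve $2,530) = $3,840; the reserve does not bind.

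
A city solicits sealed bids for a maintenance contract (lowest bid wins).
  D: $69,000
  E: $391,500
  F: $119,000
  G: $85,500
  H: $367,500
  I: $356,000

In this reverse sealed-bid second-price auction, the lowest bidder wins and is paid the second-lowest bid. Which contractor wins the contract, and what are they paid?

Sorting bids: 69,000 (D) < 85,500 (G) < 119,000 (F) < 356,000 (I) < 367,500 (H) < 391,500 (E)
D is lowest; is paid the second-lowest bid, $85,500.

D is paid $85,500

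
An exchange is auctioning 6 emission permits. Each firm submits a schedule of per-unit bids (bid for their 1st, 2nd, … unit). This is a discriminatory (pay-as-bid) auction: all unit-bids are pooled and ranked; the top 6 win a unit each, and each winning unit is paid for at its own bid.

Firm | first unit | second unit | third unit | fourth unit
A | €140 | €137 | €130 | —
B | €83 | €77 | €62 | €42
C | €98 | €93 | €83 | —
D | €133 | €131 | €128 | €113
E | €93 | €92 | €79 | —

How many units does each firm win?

All unit-bids, highest first — top 6: 140 (A-1), 137 (A-2), 133 (D-1), 131 (D-2), 130 (A-3), 128 (D-3)
Next rejected bid: €113 (not a price — pay-as-bid).
Allocation: A 3, D 3.

A 3, D 3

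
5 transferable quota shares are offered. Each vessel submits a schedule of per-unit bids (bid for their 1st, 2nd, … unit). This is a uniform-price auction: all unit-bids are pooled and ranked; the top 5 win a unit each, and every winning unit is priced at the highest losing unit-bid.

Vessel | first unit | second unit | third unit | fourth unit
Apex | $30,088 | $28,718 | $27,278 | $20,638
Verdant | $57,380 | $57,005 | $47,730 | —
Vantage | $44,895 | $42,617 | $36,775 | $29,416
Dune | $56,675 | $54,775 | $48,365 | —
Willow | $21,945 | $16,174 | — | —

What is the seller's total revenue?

Merging the schedules and taking the best 5: 57,380 (Verdant-1), 57,005 (Verdant-2), 56,675 (Dune-1), 54,775 (Dune-2), 48,365 (Dune-3)
First bid not allocated: $47,730.
Allocation: Dune 3, Verdant 2. Every unit priced at $47,730.
Revenue = 5 × 47,730 = $238,650.

Total revenue: $238,650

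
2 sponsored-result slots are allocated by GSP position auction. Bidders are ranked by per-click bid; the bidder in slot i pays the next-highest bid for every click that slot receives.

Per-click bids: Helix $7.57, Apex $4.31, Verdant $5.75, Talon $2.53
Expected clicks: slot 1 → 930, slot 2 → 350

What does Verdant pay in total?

Ranked by bid: $7.57 (Helix) > $5.75 (Verdant) > $4.31 (Apex) > …
Verdant holds slot 2 → pays next bid $4.31 × 350 clicks = $1508.50.

Verdant pays $1508.50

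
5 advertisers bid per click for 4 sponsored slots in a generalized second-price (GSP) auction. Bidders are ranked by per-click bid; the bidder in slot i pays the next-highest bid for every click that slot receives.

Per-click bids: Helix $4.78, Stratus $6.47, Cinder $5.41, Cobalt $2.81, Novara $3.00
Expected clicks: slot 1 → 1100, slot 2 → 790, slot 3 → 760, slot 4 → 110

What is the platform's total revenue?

Total revenue: $12316.30

Ranked by bid: $6.47 (Stratus) > $5.41 (Cinder) > $4.78 (Helix) > $3.00 (Novara) > $2.81 (Cobalt)
Slot 1: Stratus pays $5.41 × 1100 = $5951.00
Slot 2: Cinder pays $4.78 × 790 = $3776.20
Slot 3: Helix pays $3.00 × 760 = $2280.00
Slot 4: Novara pays $2.81 × 110 = $309.10
Total = $12316.30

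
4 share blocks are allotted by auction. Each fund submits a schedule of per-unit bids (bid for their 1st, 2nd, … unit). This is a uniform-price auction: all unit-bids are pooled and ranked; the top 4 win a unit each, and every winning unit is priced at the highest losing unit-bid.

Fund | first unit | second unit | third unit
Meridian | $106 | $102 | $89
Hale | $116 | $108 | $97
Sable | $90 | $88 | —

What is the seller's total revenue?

Total revenue: $388

Pooled unit-bids ranked (top 4): 116 (Hale-1), 108 (Hale-2), 106 (Meridian-1), 102 (Meridian-2)
First bid not allocated: $97.
Allocation: Hale 2, Meridian 2. Every unit priced at $97.
Revenue = 4 × 97 = $388.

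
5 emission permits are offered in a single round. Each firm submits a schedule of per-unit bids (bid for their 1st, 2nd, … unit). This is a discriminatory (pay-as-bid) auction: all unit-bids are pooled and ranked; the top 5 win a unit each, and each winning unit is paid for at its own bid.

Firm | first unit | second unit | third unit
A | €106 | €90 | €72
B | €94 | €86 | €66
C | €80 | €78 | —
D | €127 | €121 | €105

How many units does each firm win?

Pooled unit-bids ranked (top 5): 127 (D-1), 121 (D-2), 106 (A-1), 105 (D-3), 94 (B-1)
Next rejected bid: €90 (not a price — pay-as-bid).
Allocation: A 1, B 1, D 3.

A 1, B 1, D 3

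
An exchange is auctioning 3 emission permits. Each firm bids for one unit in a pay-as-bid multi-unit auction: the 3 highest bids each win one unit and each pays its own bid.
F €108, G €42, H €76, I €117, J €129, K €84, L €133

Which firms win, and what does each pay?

Ordering the bids: 133 (L), 129 (J), 117 (I), 108 (F), 84 (K), …
Top 3: L, J, I.
Each winner pays its own bid: L €133, J €129, I €117.

L €133, J €129, I €117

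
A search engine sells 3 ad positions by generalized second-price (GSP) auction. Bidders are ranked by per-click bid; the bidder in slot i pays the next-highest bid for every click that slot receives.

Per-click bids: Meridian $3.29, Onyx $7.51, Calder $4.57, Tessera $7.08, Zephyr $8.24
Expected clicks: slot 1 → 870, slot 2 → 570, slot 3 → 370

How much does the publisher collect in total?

Per-click bids in order: $8.24 (Zephyr) > $7.51 (Onyx) > $7.08 (Tessera) > $4.57 (Calder) > …
Slot 1: Zephyr pays $7.51 × 870 = $6533.70
Slot 2: Onyx pays $7.08 × 570 = $4035.60
Slot 3: Tessera pays $4.57 × 370 = $1690.90
Total = $12260.20

Total revenue: $12260.20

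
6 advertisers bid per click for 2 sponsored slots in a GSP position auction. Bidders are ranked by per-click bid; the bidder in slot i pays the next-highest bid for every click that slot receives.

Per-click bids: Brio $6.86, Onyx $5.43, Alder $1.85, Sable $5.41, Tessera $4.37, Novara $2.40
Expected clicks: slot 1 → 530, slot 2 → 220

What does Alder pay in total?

Per-click bids in order: $6.86 (Brio) > $5.43 (Onyx) > $5.41 (Sable) > …
Alder ranks below slot 2 → no slot, pays nothing.

Alder pays $0.00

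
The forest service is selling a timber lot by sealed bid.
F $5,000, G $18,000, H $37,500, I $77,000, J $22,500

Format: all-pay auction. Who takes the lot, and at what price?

I pays $77,000

Bids ranked: 77,000 (I) > 37,500 (H) > 22,500 (J) > 18,000 (G) > 5,000 (F)
I is highest and takes the item; every bidder forfeits their bid.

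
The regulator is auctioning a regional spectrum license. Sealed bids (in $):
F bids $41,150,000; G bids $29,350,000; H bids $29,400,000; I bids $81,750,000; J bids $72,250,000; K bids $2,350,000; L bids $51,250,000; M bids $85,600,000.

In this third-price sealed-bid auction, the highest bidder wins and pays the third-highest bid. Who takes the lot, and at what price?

M pays $72,250,000

Third-price sealed-bid auction: the highest bidder wins and pays the third-highest bid.
Bids ranked: 85,600,000 (M) > 81,750,000 (I) > 72,250,000 (J) > 51,250,000 (L) > 41,150,000 (F) > 29,400,000 (H) > …
M is highest; pays the third-highest bid, $72,250,000.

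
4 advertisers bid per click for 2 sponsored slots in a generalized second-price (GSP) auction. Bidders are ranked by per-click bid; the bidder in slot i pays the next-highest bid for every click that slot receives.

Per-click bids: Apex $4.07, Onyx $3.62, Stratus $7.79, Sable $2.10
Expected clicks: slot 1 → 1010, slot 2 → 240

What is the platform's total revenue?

Total revenue: $4979.50

Per-click bids in order: $7.79 (Stratus) > $4.07 (Apex) > $3.62 (Onyx) > …
Slot 1: Stratus pays $4.07 × 1010 = $4110.70
Slot 2: Apex pays $3.62 × 240 = $868.80
Total = $4979.50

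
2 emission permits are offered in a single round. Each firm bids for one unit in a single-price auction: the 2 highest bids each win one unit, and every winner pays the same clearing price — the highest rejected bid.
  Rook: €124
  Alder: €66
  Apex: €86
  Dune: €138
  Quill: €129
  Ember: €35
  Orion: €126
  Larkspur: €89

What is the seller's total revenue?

Sorting: 138 (Dune), 129 (Quill), 126 (Orion), 124 (Rook), …
Top 2: Dune, Quill.
First losing bid is Orion's €126, which sets the uniform price.
Total revenue = 2 × €126 = €252.

Total revenue: €252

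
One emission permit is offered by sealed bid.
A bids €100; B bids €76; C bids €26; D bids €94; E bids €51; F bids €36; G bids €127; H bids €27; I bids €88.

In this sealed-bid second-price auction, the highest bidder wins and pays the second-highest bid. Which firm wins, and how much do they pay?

Bids ranked: 127 (G) > 100 (A) > 94 (D) > 88 (I) > 76 (B) > 51 (E) > …
G wins with the highest bid; price is set by the runner-up at €100.

G pays €100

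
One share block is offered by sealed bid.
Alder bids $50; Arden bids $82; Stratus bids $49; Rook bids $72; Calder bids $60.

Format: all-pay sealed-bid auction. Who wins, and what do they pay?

Arden pays $82

Bids ranked: 82 (Arden) > 72 (Rook) > 60 (Calder) > 50 (Alder) > 49 (Stratus)
Arden is highest and takes the item; every bidder forfeits their bid.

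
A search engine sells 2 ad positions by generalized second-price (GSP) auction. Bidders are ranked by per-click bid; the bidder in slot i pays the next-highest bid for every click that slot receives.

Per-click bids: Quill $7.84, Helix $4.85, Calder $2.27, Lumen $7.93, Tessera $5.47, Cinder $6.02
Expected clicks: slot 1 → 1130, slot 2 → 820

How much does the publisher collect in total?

Total revenue: $13795.60

Ranked by bid: $7.93 (Lumen) > $7.84 (Quill) > $6.02 (Cinder) > …
Slot 1: Lumen pays $7.84 × 1130 = $8859.20
Slot 2: Quill pays $6.02 × 820 = $4936.40
Total = $13795.60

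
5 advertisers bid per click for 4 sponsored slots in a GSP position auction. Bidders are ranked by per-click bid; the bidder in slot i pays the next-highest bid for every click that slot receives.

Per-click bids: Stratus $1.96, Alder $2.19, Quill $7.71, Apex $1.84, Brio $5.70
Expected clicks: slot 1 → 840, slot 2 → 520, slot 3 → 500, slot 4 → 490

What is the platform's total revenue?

Per-click bids in order: $7.71 (Quill) > $5.70 (Brio) > $2.19 (Alder) > $1.96 (Stratus) > $1.84 (Apex)
Slot 1: Quill pays $5.70 × 840 = $4788.00
Slot 2: Brio pays $2.19 × 520 = $1138.80
Slot 3: Alder pays $1.96 × 500 = $980.00
Slot 4: Stratus pays $1.84 × 490 = $901.60
Total = $7808.40

Total revenue: $7808.40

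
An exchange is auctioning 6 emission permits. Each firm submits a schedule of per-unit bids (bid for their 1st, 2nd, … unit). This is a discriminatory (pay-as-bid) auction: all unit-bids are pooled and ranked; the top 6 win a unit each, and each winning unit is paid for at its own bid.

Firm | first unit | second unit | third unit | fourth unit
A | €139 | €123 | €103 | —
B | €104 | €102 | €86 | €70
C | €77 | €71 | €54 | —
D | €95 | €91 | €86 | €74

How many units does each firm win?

A 3, B 2, D 1

Pooled unit-bids ranked (top 6): 139 (A-1), 123 (A-2), 104 (B-1), 103 (A-3), 102 (B-2), 95 (D-1)
Next rejected bid: €91 (not a price — pay-as-bid).
Allocation: A 3, B 2, D 1.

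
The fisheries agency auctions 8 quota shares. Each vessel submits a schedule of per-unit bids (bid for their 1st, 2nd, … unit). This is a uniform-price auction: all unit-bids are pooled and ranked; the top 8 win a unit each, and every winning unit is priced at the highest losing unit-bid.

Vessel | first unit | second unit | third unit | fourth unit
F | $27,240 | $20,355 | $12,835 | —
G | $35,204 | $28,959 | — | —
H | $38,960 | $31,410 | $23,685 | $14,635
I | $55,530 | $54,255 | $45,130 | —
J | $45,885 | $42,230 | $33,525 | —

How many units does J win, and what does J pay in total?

J: 3 units, pays $94,230

Merging the schedules and taking the best 8: 55,530 (I-1), 54,255 (I-2), 45,885 (J-1), 45,130 (I-3), 42,230 (J-2), 38,960 (H-1), 35,204 (G-1), 33,525 (J-3)
Highest rejected unit-bid = $31,410.
J wins 3 unit(s) at $31,410 each.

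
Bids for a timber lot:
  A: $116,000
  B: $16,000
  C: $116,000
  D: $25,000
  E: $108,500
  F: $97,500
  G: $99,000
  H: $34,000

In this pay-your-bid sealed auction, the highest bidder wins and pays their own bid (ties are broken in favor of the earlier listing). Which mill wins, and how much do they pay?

Sorting bids: 116,000 (A) > 116,000 (C) > 108,500 (E) > 99,000 (G) > 97,500 (F) > 34,000 (H) > …
Tie at $116,000 → A wins by tie-break.
First-price: A pays what they bid, $116,000.

A pays $116,000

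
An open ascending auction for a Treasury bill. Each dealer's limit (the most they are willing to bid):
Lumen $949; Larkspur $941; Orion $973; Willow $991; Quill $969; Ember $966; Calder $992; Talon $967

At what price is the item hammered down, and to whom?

Limits ranked: 992 (Calder) > 991 (Willow) > 973 (Orion) > 969 (Quill) > 967 (Talon) > 966 (Ember) > …
Once the price passes $991, only Calder is left; the hammer falls at Willow's limit of $991.

Calder wins at $991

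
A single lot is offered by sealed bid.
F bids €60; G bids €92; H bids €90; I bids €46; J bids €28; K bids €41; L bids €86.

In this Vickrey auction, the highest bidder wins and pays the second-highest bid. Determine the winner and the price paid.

Sorting bids: 92 (G) > 90 (H) > 86 (L) > 60 (F) > 46 (I) > 41 (K) > …
G wins with the highest bid; price is set by the runner-up at €90.

G pays €90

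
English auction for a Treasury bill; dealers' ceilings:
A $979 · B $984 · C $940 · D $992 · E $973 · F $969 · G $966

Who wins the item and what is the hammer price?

Open ascending-bid auction: the price rises until one bidder remains; the winner pays the price at which the last rival dropped out.
Sorting limits: 992 (D) > 984 (B) > 979 (A) > 973 (E) > 969 (F) > 966 (G) > …
Bidding ends when B exits at $984; D takes it.

D wins at $984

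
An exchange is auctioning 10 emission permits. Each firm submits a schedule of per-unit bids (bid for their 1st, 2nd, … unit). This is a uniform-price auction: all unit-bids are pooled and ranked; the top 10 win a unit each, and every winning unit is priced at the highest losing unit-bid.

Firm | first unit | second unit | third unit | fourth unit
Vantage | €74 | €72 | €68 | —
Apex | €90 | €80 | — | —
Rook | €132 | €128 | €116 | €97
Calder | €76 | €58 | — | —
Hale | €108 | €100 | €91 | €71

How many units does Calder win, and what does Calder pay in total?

Pooled unit-bids ranked (top 10): 132 (Rook-1), 128 (Rook-2), 116 (Rook-3), 108 (Hale-1), 100 (Hale-2), 97 (Rook-4), 91 (Hale-3), 90 (Apex-1), 80 (Apex-2), 76 (Calder-1)
Highest rejected unit-bid = €74.
Calder wins 1 unit(s) at €74 each.

Calder: 1 unit, pays €74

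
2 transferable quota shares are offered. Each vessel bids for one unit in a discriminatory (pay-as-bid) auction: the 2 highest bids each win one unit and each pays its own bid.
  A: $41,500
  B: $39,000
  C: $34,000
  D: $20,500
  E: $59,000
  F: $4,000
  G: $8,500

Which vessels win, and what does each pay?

E $59,000, A $41,500

Bids ranked high→low: 59,000 (E), 41,500 (A), 39,000 (B), 34,000 (C), …
The 2 highest are E, A.
Each winner pays its own bid: E $59,000, A $41,500.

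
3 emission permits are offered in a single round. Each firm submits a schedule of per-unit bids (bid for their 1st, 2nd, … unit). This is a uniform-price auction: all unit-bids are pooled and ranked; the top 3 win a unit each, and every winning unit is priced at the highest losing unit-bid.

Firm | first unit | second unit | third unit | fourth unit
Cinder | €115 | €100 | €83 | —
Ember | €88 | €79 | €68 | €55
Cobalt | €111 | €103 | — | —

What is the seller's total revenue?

All unit-bids, highest first — top 3: 115 (Cinder-1), 111 (Cobalt-1), 103 (Cobalt-2)
First bid not allocated: €100.
Allocation: Cinder 1, Cobalt 2. Every unit priced at €100.
Revenue = 3 × 100 = €300.

Total revenue: €300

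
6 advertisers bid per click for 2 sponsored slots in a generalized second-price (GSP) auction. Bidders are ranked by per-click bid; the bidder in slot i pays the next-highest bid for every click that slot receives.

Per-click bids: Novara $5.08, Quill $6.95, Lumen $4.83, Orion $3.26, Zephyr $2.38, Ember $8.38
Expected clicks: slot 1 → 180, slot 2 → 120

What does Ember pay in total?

Per-click bids in order: $8.38 (Ember) > $6.95 (Quill) > $5.08 (Novara) > …
Ember holds slot 1 → pays next bid $6.95 × 180 clicks = $1251.00.

Ember pays $1251.00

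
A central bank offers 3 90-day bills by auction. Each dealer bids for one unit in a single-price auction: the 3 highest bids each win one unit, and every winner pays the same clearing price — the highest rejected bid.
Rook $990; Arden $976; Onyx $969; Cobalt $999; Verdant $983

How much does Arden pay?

Ordering the bids: 999 (Cobalt), 990 (Rook), 983 (Verdant), 976 (Arden), 969 (Onyx)
Top 3: Cobalt, Rook, Verdant.
Highest unsuccessful bid: $976 → clearing price.
Arden does not win → pays $0.

Arden pays $0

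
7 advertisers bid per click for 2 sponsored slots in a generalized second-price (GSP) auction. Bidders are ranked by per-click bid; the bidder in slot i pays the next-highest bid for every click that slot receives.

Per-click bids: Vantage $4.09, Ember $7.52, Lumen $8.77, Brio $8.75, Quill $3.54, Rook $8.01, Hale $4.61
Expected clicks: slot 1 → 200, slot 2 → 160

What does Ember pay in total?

Ember pays $0.00

Sorting advertisers: $8.77 (Lumen) > $8.75 (Brio) > $8.01 (Rook) > …
Ember ranks below slot 2 → no slot, pays nothing.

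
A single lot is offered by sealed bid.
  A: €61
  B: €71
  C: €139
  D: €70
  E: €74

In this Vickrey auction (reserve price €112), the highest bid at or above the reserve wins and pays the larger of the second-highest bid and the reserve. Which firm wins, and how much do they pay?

Rule: the highest bid at or above the reserve wins and pays the larger of the second-highest bid and the reserve.
Bids ranked: 139 (C) > 74 (E) > 71 (B) > 70 (D) > 61 (A)
Highest eligible bid: C at €139.
Second-highest bid €74 is below the reserve €112, so the reserve binds → payment €112.

C pays €112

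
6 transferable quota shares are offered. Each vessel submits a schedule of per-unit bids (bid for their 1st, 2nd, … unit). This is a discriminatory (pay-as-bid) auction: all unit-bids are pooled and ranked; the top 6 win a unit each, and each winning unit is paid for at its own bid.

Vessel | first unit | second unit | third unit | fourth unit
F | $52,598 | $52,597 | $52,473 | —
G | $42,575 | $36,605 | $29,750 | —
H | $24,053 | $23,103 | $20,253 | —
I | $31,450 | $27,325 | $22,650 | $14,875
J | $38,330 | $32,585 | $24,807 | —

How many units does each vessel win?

Pooled unit-bids ranked (top 6): 52,598 (F-1), 52,597 (F-2), 52,473 (F-3), 42,575 (G-1), 38,330 (J-1), 36,605 (G-2)
Next rejected bid: $32,585 (not a price — pay-as-bid).
Allocation: F 3, G 2, J 1.

F 3, G 2, J 1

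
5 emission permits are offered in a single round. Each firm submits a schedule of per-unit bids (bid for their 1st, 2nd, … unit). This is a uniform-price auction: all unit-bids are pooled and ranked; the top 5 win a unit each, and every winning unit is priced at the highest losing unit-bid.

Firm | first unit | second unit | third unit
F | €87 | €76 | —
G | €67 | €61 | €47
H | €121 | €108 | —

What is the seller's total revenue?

Pooled unit-bids ranked (top 5): 121 (H-1), 108 (H-2), 87 (F-1), 76 (F-2), 67 (G-1)
First bid not allocated: €61.
Allocation: F 2, G 1, H 2. Every unit priced at €61.
Revenue = 5 × 61 = €305.

Total revenue: €305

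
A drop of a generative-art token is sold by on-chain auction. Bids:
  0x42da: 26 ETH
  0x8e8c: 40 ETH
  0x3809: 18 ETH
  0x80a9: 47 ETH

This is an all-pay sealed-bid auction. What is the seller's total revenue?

Total revenue: 131 ETH

Rule: the highest bidder wins the item, but every bidder pays their own bid.
Bids in order: 47 (0x80a9) > 40 (0x8e8c) > 26 (0x42da) > 18 (0x3809)
0x80a9 wins with the top bid; all bids are sunk regardless.
Every bidder forfeits their bid regardless of winning.
Revenue = 26 + 40 + 18 + 47 = 131 ETH.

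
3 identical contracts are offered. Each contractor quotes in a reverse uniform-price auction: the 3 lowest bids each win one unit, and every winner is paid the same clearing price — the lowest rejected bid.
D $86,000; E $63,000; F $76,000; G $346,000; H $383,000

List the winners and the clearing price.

E, F, D; each is paid $346,000

Sorting: 63,000 (E), 76,000 (F), 86,000 (D), 346,000 (G), 383,000 (H)
Winners (3 units): E, F, D.
Lowest unsuccessful bid: $346,000 → clearing price.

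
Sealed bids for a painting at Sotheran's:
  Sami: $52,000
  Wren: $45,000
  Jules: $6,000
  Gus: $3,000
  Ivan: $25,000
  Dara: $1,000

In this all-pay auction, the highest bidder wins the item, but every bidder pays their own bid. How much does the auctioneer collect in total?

Bids in order: 52,000 (Sami) > 45,000 (Wren) > 25,000 (Ivan) > 6,000 (Jules) > 3,000 (Gus) > 1,000 (Dara)
Every bidder forfeits their bid regardless of winning.
Revenue = 52,000 + 45,000 + 6,000 + 3,000 + 25,000 + 1,000 = $132,000.

Total revenue: $132,000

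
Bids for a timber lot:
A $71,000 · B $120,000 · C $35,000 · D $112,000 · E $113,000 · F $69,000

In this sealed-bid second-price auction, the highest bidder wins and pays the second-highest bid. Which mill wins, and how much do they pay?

Bids ranked: 120,000 (B) > 113,000 (E) > 112,000 (D) > 71,000 (A) > 69,000 (F) > 35,000 (C)
B is highest; pays the second-highest bid, $113,000.

B pays $113,000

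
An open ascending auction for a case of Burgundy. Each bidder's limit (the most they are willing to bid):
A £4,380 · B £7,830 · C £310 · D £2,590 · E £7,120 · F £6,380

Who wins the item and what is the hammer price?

B wins at £7,120

Open ascending-bid auction: the price rises until one bidder remains; the winner pays the price at which the last rival dropped out.
Sorting limits: 7,830 (B) > 7,120 (E) > 6,380 (F) > 4,380 (A) > 2,590 (D) > 310 (C)
Once the price passes £7,120, only B is left; the hammer falls at E's limit of £7,120.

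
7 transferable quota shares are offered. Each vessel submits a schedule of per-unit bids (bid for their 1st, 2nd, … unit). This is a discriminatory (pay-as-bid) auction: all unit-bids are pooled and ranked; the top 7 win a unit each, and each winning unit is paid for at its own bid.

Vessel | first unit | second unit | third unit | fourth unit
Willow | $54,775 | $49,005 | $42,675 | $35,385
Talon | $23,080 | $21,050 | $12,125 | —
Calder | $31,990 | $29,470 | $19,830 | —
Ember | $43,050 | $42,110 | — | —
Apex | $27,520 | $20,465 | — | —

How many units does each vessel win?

Calder 1, Ember 2, Willow 4

Pooled unit-bids ranked (top 7): 54,775 (Willow-1), 49,005 (Willow-2), 43,050 (Ember-1), 42,675 (Willow-3), 42,110 (Ember-2), 35,385 (Willow-4), 31,990 (Calder-1)
Next rejected bid: $29,470 (not a price — pay-as-bid).
Allocation: Calder 1, Ember 2, Willow 4.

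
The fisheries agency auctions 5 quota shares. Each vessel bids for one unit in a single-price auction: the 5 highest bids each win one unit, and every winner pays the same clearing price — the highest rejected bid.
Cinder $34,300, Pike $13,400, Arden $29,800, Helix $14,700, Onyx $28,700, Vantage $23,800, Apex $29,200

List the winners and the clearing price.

Sorting: 34,300 (Cinder), 29,800 (Arden), 29,200 (Apex), 28,700 (Onyx), 23,800 (Vantage), 14,700 (Helix), 13,400 (Pike)
Winners (5 units): Cinder, Arden, Apex, Onyx, Vantage.
First losing bid is Helix's $14,700, which sets the uniform price.

Cinder, Arden, Apex, Onyx, Vantage; each pays $14,700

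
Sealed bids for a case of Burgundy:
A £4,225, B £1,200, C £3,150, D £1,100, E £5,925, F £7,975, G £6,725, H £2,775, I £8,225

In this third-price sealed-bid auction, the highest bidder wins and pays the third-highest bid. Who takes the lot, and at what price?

Rule: the highest bidder wins and pays the third-highest bid.
Sorting bids: 8,225 (I) > 7,975 (F) > 6,725 (G) > 5,925 (E) > 4,225 (A) > 3,150 (C) > …
I is highest; pays the third-highest bid, £6,725.

I pays £6,725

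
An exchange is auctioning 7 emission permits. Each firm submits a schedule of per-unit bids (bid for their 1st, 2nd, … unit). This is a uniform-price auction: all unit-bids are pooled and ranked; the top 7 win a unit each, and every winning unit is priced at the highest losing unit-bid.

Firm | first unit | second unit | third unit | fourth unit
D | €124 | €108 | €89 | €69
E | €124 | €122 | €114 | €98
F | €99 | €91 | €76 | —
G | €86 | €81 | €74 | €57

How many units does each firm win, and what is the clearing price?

D 2, E 4, F 1; clearing price €91

All unit-bids, highest first — top 7: 124 (D-1), 124 (E-1), 122 (E-2), 114 (E-3), 108 (D-2), 99 (F-1), 98 (E-4)
First bid not allocated: €91.
Allocation: D 2, E 4, F 1.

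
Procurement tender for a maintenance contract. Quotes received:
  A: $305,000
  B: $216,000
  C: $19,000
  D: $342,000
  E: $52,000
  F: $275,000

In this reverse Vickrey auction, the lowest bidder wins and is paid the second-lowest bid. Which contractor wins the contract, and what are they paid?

C is paid $52,000

Bids in order: 19,000 (C) < 52,000 (E) < 216,000 (B) < 275,000 (F) < 305,000 (A) < 342,000 (D)
Second-price: C is paid E's bid of $52,000.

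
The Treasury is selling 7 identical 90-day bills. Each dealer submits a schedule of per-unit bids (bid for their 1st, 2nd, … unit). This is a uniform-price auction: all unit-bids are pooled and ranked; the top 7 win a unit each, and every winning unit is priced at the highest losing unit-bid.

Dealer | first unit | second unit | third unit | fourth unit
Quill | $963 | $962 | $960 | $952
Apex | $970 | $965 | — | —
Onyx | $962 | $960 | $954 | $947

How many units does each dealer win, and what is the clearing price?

Merging the schedules and taking the best 7: 970 (Apex-1), 965 (Apex-2), 963 (Quill-1), 962 (Quill-2), 962 (Onyx-1), 960 (Quill-3), 960 (Onyx-2)
The (k+1)-th unit-bid is $954.
Allocation: Apex 2, Onyx 2, Quill 3.

Apex 2, Onyx 2, Quill 3; clearing price $954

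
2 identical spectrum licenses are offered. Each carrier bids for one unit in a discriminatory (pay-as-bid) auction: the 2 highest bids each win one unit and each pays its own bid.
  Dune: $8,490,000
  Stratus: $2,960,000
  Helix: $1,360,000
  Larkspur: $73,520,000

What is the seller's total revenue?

Total revenue: $82,010,000

Bids ranked high→low: 73,520,000 (Larkspur), 8,490,000 (Dune), 2,960,000 (Stratus), 1,360,000 (Helix)
Top 2: Larkspur, Dune.
Total revenue = 73,520,000 + 8,490,000 = $82,010,000.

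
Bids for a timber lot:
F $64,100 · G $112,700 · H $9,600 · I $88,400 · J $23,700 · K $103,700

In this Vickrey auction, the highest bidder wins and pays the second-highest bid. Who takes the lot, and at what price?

G pays $103,700

Rule: the highest bidder wins and pays the second-highest bid.
Sorting bids: 112,700 (G) > 103,700 (K) > 88,400 (I) > 64,100 (F) > 23,700 (J) > 9,600 (H)
G is highest; pays the second-highest bid, $103,700.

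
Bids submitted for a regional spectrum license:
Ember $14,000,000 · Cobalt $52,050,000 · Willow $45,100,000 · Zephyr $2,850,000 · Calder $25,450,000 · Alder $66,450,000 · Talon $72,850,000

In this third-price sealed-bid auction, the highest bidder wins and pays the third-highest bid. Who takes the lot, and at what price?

Talon pays $52,050,000

Third-price sealed-bid auction: the highest bidder wins and pays the third-highest bid.
Bids in order: 72,850,000 (Talon) > 66,450,000 (Alder) > 52,050,000 (Cobalt) > 45,100,000 (Willow) > 25,450,000 (Calder) > 14,000,000 (Ember) > …
Talon wins; payment is bid #3 in the ranking = $52,050,000.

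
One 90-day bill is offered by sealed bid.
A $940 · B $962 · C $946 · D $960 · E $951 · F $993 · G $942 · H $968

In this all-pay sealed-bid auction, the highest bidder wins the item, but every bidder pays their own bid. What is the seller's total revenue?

Rule: the highest bidder wins the item, but every bidder pays their own bid.
Bids in order: 993 (F) > 968 (H) > 962 (B) > 960 (D) > 951 (E) > 946 (C) > …
F wins with the top bid; all bids are sunk regardless.
Every bidder forfeits their bid regardless of winning.
Revenue = 940 + 962 + 946 + 960 + 951 + 993 + 942 + 968 = $7,662.

Total revenue: $7,662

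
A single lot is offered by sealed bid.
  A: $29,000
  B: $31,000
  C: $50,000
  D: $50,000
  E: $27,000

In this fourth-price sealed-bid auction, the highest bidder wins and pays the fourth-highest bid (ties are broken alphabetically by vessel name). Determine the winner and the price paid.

Rule: the highest bidder wins and pays the fourth-highest bid.
Bids ranked: 50,000 (C) > 50,000 (D) > 31,000 (B) > 29,000 (A) > 27,000 (E)
Tie at $50,000 → C wins by tie-break.
C wins; payment is bid #4 in the ranking = $29,000.

C pays $29,000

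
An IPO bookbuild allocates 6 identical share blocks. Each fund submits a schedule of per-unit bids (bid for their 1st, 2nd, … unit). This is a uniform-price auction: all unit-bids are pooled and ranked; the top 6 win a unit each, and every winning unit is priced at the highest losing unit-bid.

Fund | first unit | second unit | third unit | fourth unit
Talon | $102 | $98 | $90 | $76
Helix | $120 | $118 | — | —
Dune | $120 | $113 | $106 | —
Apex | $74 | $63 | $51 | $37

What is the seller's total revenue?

Total revenue: $588

Merging the schedules and taking the best 6: 120 (Helix-1), 120 (Dune-1), 118 (Helix-2), 113 (Dune-2), 106 (Dune-3), 102 (Talon-1)
The (k+1)-th unit-bid is $98.
Allocation: Dune 3, Helix 2, Talon 1. Every unit priced at $98.
Revenue = 6 × 98 = $588.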